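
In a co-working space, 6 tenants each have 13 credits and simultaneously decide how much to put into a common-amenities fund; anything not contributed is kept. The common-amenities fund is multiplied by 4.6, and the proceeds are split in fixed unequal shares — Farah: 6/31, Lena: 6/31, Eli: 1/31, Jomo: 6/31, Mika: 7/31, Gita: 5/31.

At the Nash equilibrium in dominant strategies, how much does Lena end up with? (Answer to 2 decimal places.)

A player with share s gets back 4.6·s per unit contributed, so full contribution is dominant for anyone with s > 1/4.6 = 0.2174 and zero contribution is dominant for anyone below.
Only Mika (7/31) clears that bar, contributing 13; the remaining 5 contribute 0. Total contributed: 13.
Lena keeps 13 and receives 4.6 × 13 × 6/31 = 11.57 from the common-amenities fund, for a payoff of 24.57.

24.57 credits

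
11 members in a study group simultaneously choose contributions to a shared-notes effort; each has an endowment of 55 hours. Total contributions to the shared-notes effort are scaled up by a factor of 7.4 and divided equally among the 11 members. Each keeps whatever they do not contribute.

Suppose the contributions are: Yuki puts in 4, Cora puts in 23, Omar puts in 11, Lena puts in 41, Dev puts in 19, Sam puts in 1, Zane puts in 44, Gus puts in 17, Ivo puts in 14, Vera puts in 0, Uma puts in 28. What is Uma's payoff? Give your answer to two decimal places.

162.89 hours

Total contributed: 4 + 23 + 11 + 41 + 19 + 1 + 44 + 17 + 14 + 0 + 28 = 202.
Each receives 7.4 × 202 / 11 = 135.89 from the shared-notes effort.
Uma keeps 55 − 28 = 27, so Uma's payoff is 27 + 135.89 = 162.89.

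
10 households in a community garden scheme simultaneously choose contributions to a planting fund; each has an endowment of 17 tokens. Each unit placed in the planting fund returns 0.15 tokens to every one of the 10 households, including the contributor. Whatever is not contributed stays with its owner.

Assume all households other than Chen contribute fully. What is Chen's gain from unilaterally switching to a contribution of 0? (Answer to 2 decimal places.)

14.45 tokens

Switching from a contribution of 17 to 0 lets Chen keep an extra 17 tokens, but lowers the planting fund by 17, which costs Chen their own share of that drop: 0.15 × 17 = 2.55.
Net gain = 17 − 2.55 = 14.45. The private return per contributed unit (0.15) is below 1, so free-riding is indeed the best response regardless of what the others do.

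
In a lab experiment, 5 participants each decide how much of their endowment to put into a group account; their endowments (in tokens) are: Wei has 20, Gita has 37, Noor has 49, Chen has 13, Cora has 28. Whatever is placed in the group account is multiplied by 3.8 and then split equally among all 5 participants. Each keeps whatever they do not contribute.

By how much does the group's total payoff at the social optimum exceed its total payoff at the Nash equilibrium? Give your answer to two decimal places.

411.60 tokens

The private return per contributed unit is 3.8/5 = 0.7600 < 1 for every player regardless of endowment, so the Nash equilibrium is zero contribution and the group total is Σ E_j = 20 + 37 + 49 + 13 + 28 = 147.
Each contributed unit returns 3.800 to the group, so the social optimum is full contribution by everyone: group total = 3.800 × 147 = 558.60.
Efficiency loss = (3.800 − 1) × 147 = 411.60.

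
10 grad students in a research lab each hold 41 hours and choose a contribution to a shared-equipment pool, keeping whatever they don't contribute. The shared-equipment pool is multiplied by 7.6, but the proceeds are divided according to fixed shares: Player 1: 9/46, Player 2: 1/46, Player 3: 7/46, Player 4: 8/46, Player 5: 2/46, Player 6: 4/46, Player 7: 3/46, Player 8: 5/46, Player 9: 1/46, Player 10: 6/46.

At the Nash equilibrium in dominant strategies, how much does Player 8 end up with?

Player j's private return per contributed unit is 7.6 × (j's share). Contributing is weakly dominant for j when that share is at least 1/7.6 = 0.1316, and contributing 0 is dominant otherwise.
The shares above 0.1316 belong to Player 1, Player 3 and Player 4, contributing 41 each; the remaining 7 contribute 0. Total contributed: 123.
Player 8 keeps 41 and receives 7.6 × 123 × 5/46 = 101.61 from the shared-equipment pool, for a payoff of 142.61.

142.61 hours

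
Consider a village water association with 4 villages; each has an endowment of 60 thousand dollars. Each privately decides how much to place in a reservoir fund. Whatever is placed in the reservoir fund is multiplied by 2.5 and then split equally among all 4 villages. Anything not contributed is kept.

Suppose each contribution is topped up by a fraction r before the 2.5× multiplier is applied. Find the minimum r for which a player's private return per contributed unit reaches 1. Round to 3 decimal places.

0.600

With matching at rate r, one contributed unit becomes (1 + r) in the reservoir fund and returns 2.5 × (1 + r) / 4 to the contributor.
Setting this equal to 1: 1 + r = 4/2.5 = 1.6000.
So the minimum matching rate is r = 1.6000 − 1 = 0.600.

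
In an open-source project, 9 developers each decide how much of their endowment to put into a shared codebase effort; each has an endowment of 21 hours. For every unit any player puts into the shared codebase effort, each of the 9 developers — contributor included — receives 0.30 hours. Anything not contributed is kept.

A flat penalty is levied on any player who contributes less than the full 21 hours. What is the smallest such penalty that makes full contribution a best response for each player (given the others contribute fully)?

Given the others contribute fully, the best deviation is to contribute 0 (any partial contribution still incurs the fine and gives up units whose private return 0.30 is below 1).
Deviating from 21 to 0 saves 21 hours but forfeits the deviator's share of the drop in the shared codebase effort: 0.30 × 21 = 6.30.
So the deviation gain is 21 − 6.30 = 14.70, and the fine must be at least 14.70 hours to wipe it out.

14.70 hours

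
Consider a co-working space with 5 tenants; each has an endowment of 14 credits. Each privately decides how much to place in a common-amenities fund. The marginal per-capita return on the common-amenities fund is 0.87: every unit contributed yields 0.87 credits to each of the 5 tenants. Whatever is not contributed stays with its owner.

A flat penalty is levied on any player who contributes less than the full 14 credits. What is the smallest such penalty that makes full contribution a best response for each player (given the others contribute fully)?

Given the others contribute fully, the best deviation is to contribute 0 (any partial contribution still incurs the fine and gives up units whose private return 0.87 is below 1).
Deviating from 14 to 0 saves 14 credits but forfeits the deviator's share of the drop in the common-amenities fund: 0.87 × 14 = 12.18.
So the deviation gain is 14 − 12.18 = 1.82, and the fine must be at least 1.82 credits to wipe it out.

1.82 credits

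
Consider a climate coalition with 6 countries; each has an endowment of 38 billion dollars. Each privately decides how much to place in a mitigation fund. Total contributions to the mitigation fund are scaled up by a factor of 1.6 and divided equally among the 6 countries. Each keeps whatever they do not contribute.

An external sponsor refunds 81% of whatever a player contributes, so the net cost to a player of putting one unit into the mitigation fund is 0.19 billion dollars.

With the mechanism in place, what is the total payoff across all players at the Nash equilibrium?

Under the mechanism each unit contributed yields (1.6/6) / 0.19 = 1.4035 back to its contributor per unit of net cost, which exceeds 1, making full contribution the dominant choice for everyone.
So the Nash equilibrium is full contribution by all 6; the group earns 6 × (38 × 0.81 + 1.6 × 38) = 549.48.

549.48 billion dollars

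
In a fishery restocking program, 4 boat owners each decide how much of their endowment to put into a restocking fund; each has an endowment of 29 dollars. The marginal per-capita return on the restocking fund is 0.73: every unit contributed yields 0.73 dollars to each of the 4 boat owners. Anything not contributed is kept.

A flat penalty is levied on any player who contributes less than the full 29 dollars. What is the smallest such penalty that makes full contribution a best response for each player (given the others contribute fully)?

7.83 dollars

Given the others contribute fully, the best deviation is to contribute 0 (any partial contribution still incurs the fine and gives up units whose private return 0.73 is below 1).
Deviating from 29 to 0 saves 29 dollars but forfeits the deviator's share of the drop in the restocking fund: 0.73 × 29 = 21.17.
So the deviation gain is 29 − 21.17 = 7.83, and the fine must be at least 7.83 dollars to wipe it out.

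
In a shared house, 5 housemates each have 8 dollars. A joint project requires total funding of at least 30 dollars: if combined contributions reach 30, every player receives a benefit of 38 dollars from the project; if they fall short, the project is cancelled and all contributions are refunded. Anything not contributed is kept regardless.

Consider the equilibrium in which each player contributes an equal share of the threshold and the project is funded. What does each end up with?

Equal share of the threshold: 30/5 = 6.
At this profile no one gains by cutting their contribution: any cut drops the total below 30, the project is cancelled, contributions are refunded, and the deviator ends with 8, which is less than 8 − 6 + 38 = 40. Contributing more than 6 just wastes the excess. So contributing exactly 6 is a best response.
Each player's payoff: 8 − 6 + 38 = 40.

40 dollars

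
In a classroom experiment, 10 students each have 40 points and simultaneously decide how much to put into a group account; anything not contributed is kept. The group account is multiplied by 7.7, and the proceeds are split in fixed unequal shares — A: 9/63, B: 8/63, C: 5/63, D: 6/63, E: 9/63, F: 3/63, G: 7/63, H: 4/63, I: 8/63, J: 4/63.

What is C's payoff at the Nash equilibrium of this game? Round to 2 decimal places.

A player with share s gets back 7.7·s per unit contributed, so full contribution is dominant for anyone with s > 1/7.7 = 0.1299 and zero contribution is dominant for anyone below.
A and E are above the threshold, contributing 40 each; the remaining 8 contribute 0. Total contributed: 80.
C keeps 40 and receives 7.7 × 80 × 5/63 = 48.89 from the group account, for a payoff of 88.89.

88.89 points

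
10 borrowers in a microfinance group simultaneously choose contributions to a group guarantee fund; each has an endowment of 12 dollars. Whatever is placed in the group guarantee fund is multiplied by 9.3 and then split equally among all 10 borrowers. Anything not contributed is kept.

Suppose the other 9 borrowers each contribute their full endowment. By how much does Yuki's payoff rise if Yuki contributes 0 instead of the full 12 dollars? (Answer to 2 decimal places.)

0.84 dollars

Switching from a contribution of 12 to 0 lets Yuki keep an extra 12 dollars, but lowers the group guarantee fund by 12, which costs Yuki their own share of that drop: 9.3/10 × 12 = 11.16.
Net gain = 12 − 11.16 = 0.84. The private return per contributed unit (0.9300) is below 1, so free-riding is indeed the best response regardless of what the others do.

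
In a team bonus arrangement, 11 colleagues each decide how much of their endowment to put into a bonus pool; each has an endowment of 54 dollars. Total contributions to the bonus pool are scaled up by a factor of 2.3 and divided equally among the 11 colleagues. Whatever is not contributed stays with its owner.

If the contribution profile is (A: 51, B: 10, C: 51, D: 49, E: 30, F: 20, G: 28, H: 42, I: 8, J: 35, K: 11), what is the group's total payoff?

Total contributed: 51 + 10 + 51 + 49 + 30 + 20 + 28 + 42 + 8 + 35 + 11 = 335; total kept: 11 × 54 − 335 = 259.
The bonus pool pays out 2.3 × 335 = 770.50 in aggregate.
Group total = 259 + 770.50 = 1029.50.

1029.50 dollars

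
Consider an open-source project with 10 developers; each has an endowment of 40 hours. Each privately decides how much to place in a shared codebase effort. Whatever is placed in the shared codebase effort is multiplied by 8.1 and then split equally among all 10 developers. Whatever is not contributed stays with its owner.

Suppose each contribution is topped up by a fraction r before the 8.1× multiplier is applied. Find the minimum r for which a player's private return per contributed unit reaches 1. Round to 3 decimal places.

0.235

With matching at rate r, one contributed unit becomes (1 + r) in the shared codebase effort and returns 8.1 × (1 + r) / 10 to the contributor.
Setting this equal to 1: 1 + r = 10/8.1 = 1.2346.
So the minimum matching rate is r = 1.2346 − 1 = 0.235.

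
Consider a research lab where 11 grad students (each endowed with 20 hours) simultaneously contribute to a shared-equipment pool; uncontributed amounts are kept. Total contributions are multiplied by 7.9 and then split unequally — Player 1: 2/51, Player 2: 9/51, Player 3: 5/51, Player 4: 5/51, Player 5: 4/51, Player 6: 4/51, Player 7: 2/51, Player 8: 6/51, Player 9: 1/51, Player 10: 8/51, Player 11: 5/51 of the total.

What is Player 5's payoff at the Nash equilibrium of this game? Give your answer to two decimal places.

44.78 hours

Each unit j contributes comes back to j as 7.9 × (j's share), so j prefers to contribute only if that share exceeds 1/7.9 = 0.1266; otherwise keeping the unit dominates.
The shares above 0.1266 belong to Player 2 and Player 10, contributing 20 each; the remaining 9 contribute 0. Total contributed: 40.
Player 5 keeps 20 and receives 7.9 × 40 × 4/51 = 24.78 from the shared-equipment pool, for a payoff of 44.78.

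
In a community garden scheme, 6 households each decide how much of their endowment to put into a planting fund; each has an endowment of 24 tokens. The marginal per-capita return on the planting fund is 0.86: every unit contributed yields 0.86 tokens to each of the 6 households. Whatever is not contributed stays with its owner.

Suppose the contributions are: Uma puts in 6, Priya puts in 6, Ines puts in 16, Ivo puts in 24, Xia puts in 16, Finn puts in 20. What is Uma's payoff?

93.68 tokens

Total contributed: 6 + 6 + 16 + 24 + 16 + 20 = 88.
Each receives 0.86 × 88 = 75.68 from the planting fund.
Uma keeps 24 − 6 = 18, so Uma's payoff is 18 + 75.68 = 93.68.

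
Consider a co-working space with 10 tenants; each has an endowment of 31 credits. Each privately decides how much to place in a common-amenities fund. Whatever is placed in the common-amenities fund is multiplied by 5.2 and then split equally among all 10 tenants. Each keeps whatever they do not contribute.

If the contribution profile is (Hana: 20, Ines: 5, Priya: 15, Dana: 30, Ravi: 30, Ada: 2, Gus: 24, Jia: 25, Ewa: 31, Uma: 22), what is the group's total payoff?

1166.80 credits

Total contributed: 20 + 5 + 15 + 30 + 30 + 2 + 24 + 25 + 31 + 22 = 204; total kept: 10 × 31 − 204 = 106.
The common-amenities fund pays out 5.2 × 204 = 1060.80 in aggregate.
Group total = 106 + 1060.80 = 1166.80.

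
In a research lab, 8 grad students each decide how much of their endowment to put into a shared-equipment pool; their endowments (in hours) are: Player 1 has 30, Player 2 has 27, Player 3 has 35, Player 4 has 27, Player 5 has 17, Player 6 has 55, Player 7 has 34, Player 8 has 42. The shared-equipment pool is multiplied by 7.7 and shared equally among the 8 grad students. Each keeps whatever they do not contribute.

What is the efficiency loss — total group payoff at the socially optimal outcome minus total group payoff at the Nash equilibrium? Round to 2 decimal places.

The private return per contributed unit is 7.7/8 = 0.9625 < 1 for every player regardless of endowment, so the Nash equilibrium is zero contribution and the group total is Σ E_j = 30 + 27 + 35 + 27 + 17 + 55 + 34 + 42 = 267.
Each contributed unit returns 7.700 to the group, so the social optimum is full contribution by everyone: group total = 7.700 × 267 = 2055.90.
Efficiency loss = (7.700 − 1) × 267 = 1788.90.

1788.90 hours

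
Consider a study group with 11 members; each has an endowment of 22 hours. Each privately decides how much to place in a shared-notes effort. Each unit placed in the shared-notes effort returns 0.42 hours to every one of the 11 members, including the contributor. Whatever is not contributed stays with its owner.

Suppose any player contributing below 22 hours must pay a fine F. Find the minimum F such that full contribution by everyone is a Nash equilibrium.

12.76 hours

Given the others contribute fully, the best deviation is to contribute 0 (any partial contribution still incurs the fine and gives up units whose private return 0.42 is below 1).
Deviating from 22 to 0 saves 22 hours but forfeits the deviator's share of the drop in the shared-notes effort: 0.42 × 22 = 9.24.
So the deviation gain is 22 − 9.24 = 12.76, and the fine must be at least 12.76 hours to wipe it out.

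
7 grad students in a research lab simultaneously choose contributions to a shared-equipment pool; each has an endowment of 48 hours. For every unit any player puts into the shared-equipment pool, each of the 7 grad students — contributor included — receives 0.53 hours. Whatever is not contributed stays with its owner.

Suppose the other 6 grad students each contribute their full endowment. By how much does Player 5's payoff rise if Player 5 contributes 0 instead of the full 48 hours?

Switching from a contribution of 48 to 0 lets Player 5 keep an extra 48 hours, but lowers the shared-equipment pool by 48, which costs Player 5 their own share of that drop: 0.53 × 48 = 25.44.
Net gain = 48 − 25.44 = 22.56. The private return per contributed unit (0.53) is below 1, so free-riding is indeed the best response regardless of what the others do.

22.56 hours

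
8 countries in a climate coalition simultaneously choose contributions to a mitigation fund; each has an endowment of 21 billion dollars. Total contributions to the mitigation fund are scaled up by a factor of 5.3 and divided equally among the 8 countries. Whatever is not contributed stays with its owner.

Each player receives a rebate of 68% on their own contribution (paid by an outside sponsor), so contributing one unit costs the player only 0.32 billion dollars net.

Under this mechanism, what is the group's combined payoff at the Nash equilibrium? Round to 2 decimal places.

With the mechanism, a contributed unit returns (5.3/8) / 0.32 = 2.0703 per unit of net cost to the contributor — now above 1 — so contributing fully is weakly dominant for every player.
So the Nash equilibrium is full contribution by all 8; the group earns 8 × (21 × 0.68 + 5.3 × 21) = 1004.64.

1004.64 billion dollars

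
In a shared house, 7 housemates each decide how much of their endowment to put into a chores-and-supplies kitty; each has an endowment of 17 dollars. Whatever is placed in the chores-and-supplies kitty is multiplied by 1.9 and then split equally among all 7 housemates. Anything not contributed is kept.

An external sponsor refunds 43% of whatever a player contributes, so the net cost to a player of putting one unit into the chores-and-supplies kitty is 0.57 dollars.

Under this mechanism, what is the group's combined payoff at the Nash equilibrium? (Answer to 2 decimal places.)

119.00 dollars

The effective private return is (1.9/7) / 0.57 = 0.4762, which is still under 1, so the mechanism doesn't change anyone's dominant strategy: zero contribution.
Everyone keeps their endowment and the group total is 7 × 17 = 119.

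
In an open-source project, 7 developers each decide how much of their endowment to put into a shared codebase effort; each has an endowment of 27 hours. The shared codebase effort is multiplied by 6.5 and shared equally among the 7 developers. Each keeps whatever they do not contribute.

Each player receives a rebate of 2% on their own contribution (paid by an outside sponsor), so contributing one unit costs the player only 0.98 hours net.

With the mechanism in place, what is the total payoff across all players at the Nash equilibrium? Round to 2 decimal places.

189.00 hours

With the mechanism, a contributed unit returns (6.5/7) / 0.98 = 0.9475 per unit of net cost — still below 1 — so contributing 0 remains dominant for every player.
At the Nash equilibrium no one contributes; group total payoff = 7 × 27 = 189.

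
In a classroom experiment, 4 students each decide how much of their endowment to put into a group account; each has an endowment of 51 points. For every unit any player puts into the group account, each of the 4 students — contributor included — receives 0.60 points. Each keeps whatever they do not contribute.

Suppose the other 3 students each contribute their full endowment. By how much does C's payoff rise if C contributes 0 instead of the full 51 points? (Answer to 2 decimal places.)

Switching from a contribution of 51 to 0 lets C keep an extra 51 points, but lowers the group account by 51, which costs C their own share of that drop: 0.60 × 51 = 30.60.
Net gain = 51 − 30.60 = 20.40. The private return per contributed unit (0.60) is below 1, so free-riding is indeed the best response regardless of what the others do.

20.40 points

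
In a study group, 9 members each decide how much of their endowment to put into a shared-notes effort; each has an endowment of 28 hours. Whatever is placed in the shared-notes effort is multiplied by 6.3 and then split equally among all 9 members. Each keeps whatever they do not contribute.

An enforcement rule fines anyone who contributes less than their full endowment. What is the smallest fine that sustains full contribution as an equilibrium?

Given the others contribute fully, the best deviation is to contribute 0 (any partial contribution still incurs the fine and gives up units whose private return 0.7000 is below 1).
Deviating from 28 to 0 saves 28 hours but forfeits the deviator's share of the drop in the shared-notes effort: 6.3/9 × 28 = 19.60.
So the deviation gain is 28 − 19.60 = 8.40, and the fine must be at least 8.40 hours to wipe it out.

8.40 hours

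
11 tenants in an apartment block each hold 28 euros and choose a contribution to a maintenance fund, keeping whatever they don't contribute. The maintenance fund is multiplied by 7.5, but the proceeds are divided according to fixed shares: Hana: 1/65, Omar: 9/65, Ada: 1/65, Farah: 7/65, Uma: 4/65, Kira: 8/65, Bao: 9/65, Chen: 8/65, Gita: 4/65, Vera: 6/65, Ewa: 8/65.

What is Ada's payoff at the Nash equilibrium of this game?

For player j, contributing a unit is worthwhile iff 7.5 × (j's share) ≥ 1, i.e. iff j's share is at least 0.1333.
Omar and Bao are above the threshold, contributing 28 each; the remaining 9 contribute 0. Total contributed: 56.
Ada keeps 28 and receives 7.5 × 56 × 1/65 = 6.46 from the maintenance fund, for a payoff of 34.46.

34.46 euros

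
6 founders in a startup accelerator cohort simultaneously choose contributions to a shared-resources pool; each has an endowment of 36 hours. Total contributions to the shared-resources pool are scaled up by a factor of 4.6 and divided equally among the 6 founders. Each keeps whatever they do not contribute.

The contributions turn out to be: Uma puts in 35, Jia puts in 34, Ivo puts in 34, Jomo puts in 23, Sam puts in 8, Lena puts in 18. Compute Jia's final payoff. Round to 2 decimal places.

118.53 hours

Total contributed: 35 + 34 + 34 + 23 + 8 + 18 = 152.
Each receives 4.6 × 152 / 6 = 116.53 from the shared-resources pool.
Jia keeps 36 − 34 = 2, so Jia's payoff is 2 + 116.53 = 118.53.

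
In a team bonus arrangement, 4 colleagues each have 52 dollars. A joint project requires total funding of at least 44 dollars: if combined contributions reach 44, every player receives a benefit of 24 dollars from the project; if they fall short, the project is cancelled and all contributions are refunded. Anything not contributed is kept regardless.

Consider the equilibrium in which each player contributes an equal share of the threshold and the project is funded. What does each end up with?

65 dollars

Equal share of the threshold: 44/4 = 11.
At this profile no one gains by cutting their contribution: any cut drops the total below 44, the project is cancelled, contributions are refunded, and the deviator ends with 52, which is less than 52 − 11 + 24 = 65. Contributing more than 11 just wastes the excess. So contributing exactly 11 is a best response.
Each player's payoff: 52 − 11 + 24 = 65.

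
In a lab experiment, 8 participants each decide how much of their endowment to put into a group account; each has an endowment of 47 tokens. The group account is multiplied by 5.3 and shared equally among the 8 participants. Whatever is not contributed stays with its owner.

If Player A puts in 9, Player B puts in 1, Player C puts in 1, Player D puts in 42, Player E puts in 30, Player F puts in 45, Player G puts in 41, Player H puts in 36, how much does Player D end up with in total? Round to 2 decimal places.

Total contributed: 9 + 1 + 1 + 42 + 30 + 45 + 41 + 36 = 205.
Each receives 5.3 × 205 / 8 = 135.81 from the group account.
Player D keeps 47 − 42 = 5, so Player D's payoff is 5 + 135.81 = 140.81.

140.81 tokens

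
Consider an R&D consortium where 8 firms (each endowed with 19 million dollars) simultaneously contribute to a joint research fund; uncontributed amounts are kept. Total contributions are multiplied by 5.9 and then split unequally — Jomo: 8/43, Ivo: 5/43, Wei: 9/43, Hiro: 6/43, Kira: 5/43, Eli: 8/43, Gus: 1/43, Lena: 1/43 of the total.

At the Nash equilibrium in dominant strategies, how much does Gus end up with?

A player with share s gets back 5.9·s per unit contributed, so full contribution is dominant for anyone with s > 1/5.9 = 0.1695 and zero contribution is dominant for anyone below.
Jomo, Wei and Eli clear that bar, contributing 19 each; the remaining 5 contribute 0. Total contributed: 57.
Gus keeps 19 and receives 5.9 × 57 × 1/43 = 7.82 from the joint research fund, for a payoff of 26.82.

26.82 million dollars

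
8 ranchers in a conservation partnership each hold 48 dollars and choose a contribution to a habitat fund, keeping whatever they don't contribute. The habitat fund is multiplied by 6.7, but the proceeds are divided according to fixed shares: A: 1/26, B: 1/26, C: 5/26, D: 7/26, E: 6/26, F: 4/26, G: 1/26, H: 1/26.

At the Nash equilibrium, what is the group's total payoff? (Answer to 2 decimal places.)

A player with share s gets back 6.7·s per unit contributed, so full contribution is dominant for anyone with s > 1/6.7 = 0.1493 and zero contribution is dominant for anyone below.
C, D, E and F clear that bar, contributing 48 each; the remaining 4 contribute 0. Total contributed: 192.
The habitat fund pays out 6.7 × 192 = 1286.40 in total (split across the unequal shares, but the aggregate is all that matters for the group sum).
The 4 free-riders keep 48 each, adding 192. Group total = 192 + 1286.40 = 1478.40.

1478.40 dollars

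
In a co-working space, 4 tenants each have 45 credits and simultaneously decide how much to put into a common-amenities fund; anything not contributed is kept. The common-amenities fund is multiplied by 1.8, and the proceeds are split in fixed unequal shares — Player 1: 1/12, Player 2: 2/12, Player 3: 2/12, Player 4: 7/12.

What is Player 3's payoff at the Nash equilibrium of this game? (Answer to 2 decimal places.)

Player j's private return per contributed unit is 1.8 × (j's share). Contributing is weakly dominant for j when that share is at least 1/1.8 = 0.5556, and contributing 0 is dominant otherwise.
Only Player 4 (7/12) clears that bar, contributing 45; the remaining 3 contribute 0. Total contributed: 45.
Player 3 keeps 45 and receives 1.8 × 45 × 2/12 = 13.50 from the common-amenities fund, for a payoff of 58.50.

58.50 credits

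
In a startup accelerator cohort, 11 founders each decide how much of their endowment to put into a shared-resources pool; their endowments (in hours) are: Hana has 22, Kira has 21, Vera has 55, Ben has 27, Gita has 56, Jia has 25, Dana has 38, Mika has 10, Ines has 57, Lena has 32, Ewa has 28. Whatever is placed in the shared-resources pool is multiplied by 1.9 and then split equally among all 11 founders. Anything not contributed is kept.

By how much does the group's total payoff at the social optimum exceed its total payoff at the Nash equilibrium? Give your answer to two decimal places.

The private return per contributed unit is 1.9/11 = 0.1727 < 1 for every player regardless of endowment, so the Nash equilibrium is zero contribution and the group total is Σ E_j = 22 + 21 + 55 + 27 + 56 + 25 + 38 + 10 + 57 + 32 + 28 = 371.
Each contributed unit returns 1.900 to the group, so the social optimum is full contribution by everyone: group total = 1.900 × 371 = 704.90.
Efficiency loss = (1.900 − 1) × 371 = 333.90.

333.90 hours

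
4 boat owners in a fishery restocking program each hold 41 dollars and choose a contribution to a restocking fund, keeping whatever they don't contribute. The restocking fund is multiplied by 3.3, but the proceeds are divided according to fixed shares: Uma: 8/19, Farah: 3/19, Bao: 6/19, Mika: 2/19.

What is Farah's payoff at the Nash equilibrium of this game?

For player j, contributing a unit is worthwhile iff 3.3 × (j's share) ≥ 1, i.e. iff j's share is at least 0.3030.
The shares above 0.3030 belong to Uma and Bao, contributing 41 each; the remaining 2 contribute 0. Total contributed: 82.
Farah keeps 41 and receives 3.3 × 82 × 3/19 = 42.73 from the restocking fund, for a payoff of 83.73.

83.73 dollars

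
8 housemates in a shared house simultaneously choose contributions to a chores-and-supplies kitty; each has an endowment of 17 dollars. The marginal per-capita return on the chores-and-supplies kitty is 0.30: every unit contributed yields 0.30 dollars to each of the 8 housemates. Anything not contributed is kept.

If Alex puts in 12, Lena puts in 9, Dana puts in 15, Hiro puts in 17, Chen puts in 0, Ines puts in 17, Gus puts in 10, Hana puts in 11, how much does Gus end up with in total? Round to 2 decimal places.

34.30 dollars

Total contributed: 12 + 9 + 15 + 17 + 0 + 17 + 10 + 11 = 91.
Each receives 0.30 × 91 = 27.30 from the chores-and-supplies kitty.
Gus keeps 17 − 10 = 7, so Gus's payoff is 7 + 27.30 = 34.30.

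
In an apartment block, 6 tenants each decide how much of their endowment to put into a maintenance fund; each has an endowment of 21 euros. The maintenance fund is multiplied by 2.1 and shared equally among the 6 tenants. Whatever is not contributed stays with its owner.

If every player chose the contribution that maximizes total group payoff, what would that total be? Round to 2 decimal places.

264.60 euros

Each contributed unit returns 2.100 to the group as a whole (0.3500 to each of 6 players), which exceeds 1, so the social optimum is full contribution: group total = 2.100 × 126 = 264.60.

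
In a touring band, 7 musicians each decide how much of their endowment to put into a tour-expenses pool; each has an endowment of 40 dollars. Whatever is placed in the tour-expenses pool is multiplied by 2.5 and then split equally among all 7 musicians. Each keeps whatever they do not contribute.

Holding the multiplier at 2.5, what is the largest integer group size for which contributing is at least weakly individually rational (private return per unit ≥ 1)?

2

Private return per unit is 2.5/(group size), which is ≥ 1 whenever the group size is ≤ 2.5.
The largest such integer is 2.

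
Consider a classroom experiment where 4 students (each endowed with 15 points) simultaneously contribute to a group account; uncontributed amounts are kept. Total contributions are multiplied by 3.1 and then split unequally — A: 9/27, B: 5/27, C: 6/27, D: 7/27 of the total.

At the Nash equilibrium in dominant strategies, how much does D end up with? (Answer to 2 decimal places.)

27.06 points

A player with share s gets back 3.1·s per unit contributed, so full contribution is dominant for anyone with s > 1/3.1 = 0.3226 and zero contribution is dominant for anyone below.
A alone (share 9/27) is above the threshold, contributing 15; the remaining 3 contribute 0. Total contributed: 15.
D keeps 15 and receives 3.1 × 15 × 7/27 = 12.06 from the group account, for a payoff of 27.06.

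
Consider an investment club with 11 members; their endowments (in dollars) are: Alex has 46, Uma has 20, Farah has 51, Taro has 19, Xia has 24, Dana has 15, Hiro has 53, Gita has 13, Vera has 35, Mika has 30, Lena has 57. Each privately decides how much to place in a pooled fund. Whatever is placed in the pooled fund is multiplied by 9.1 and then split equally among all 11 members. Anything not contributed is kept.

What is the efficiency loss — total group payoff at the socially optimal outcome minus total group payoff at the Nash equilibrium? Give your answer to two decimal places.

2940.30 dollars

The private return per contributed unit is 9.1/11 = 0.8273 < 1 for every player regardless of endowment, so the Nash equilibrium is zero contribution and the group total is Σ E_j = 46 + 20 + 51 + 19 + 24 + 15 + 53 + 13 + 35 + 30 + 57 = 363.
Each contributed unit returns 9.100 to the group, so the social optimum is full contribution by everyone: group total = 9.100 × 363 = 3303.30.
Efficiency loss = (9.100 − 1) × 363 = 2940.30.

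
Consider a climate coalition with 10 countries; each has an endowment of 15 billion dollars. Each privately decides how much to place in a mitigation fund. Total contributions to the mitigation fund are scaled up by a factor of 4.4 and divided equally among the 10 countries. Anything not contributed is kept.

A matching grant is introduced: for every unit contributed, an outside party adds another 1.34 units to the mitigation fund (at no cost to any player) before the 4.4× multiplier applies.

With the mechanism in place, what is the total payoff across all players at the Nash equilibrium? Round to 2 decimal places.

The effective private return per unit is now 4.4 × 2.34 / 10 = 1.0296 > 1, so every player's dominant strategy flips to full contribution.
So the Nash equilibrium is full contribution by all 10; the group earns 4.4 × 2.34 × 150 = 1544.40.

1544.40 billion dollars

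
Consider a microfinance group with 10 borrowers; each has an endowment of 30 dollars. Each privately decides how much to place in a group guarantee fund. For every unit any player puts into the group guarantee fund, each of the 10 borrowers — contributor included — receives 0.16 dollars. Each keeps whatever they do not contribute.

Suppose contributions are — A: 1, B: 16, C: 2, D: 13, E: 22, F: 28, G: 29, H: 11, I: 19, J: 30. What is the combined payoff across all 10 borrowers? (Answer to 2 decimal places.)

402.60 dollars

Total contributed: 1 + 16 + 2 + 13 + 22 + 28 + 29 + 11 + 19 + 30 = 171; total kept: 10 × 30 − 171 = 129.
The group guarantee fund pays out 0.16 × 10 × 171 = 273.60 in aggregate.
Group total = 129 + 273.60 = 402.60.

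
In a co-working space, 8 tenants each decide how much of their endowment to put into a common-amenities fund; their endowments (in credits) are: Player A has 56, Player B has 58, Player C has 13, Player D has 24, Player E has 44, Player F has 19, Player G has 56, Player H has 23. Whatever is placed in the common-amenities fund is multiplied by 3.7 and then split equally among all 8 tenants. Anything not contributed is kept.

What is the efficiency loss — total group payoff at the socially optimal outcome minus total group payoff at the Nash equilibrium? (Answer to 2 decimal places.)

791.10 credits

The private return per contributed unit is 3.7/8 = 0.4625 < 1 for every player regardless of endowment, so the Nash equilibrium is zero contribution and the group total is Σ E_j = 56 + 58 + 13 + 24 + 44 + 19 + 56 + 23 = 293.
Each contributed unit returns 3.700 to the group, so the social optimum is full contribution by everyone: group total = 3.700 × 293 = 1084.10.
Efficiency loss = (3.700 − 1) × 293 = 791.10.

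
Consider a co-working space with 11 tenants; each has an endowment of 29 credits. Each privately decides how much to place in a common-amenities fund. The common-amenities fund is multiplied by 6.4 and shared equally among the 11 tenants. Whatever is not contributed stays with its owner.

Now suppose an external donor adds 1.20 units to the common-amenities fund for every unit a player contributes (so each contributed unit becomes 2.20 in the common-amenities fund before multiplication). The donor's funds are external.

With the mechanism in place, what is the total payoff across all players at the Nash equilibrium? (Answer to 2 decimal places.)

4491.52 credits

Under the mechanism each unit contributed yields 6.4 × 2.20 / 11 = 1.2800 back to its contributor per unit of net cost, which exceeds 1, making full contribution the dominant choice for everyone.
So the Nash equilibrium is full contribution by all 11; the group earns 6.4 × 2.20 × 319 = 4491.52.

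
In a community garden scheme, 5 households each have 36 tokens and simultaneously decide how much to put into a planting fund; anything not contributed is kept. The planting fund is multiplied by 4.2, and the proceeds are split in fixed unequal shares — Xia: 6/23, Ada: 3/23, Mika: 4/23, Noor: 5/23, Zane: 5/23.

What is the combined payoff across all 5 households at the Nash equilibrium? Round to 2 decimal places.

For player j, contributing a unit is worthwhile iff 4.2 × (j's share) ≥ 1, i.e. iff j's share is at least 0.2381.
Only Xia (6/23) clears that bar, contributing 36; the remaining 4 contribute 0. Total contributed: 36.
The planting fund pays out 4.2 × 36 = 151.20 in total (split across the unequal shares, but the aggregate is all that matters for the group sum).
The 4 free-riders keep 36 each, adding 144. Group total = 144 + 151.20 = 295.20.

295.20 tokens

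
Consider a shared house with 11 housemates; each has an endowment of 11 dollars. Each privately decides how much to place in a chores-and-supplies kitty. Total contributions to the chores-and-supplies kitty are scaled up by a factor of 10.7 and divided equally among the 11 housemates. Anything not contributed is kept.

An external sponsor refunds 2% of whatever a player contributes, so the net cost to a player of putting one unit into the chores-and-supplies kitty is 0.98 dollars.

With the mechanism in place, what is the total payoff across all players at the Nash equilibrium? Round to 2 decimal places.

The effective private return is (10.7/11) / 0.98 = 0.9926, which is still under 1, so the mechanism doesn't change anyone's dominant strategy: zero contribution.
At the Nash equilibrium no one contributes; group total payoff = 11 × 11 = 121.

121.00 dollars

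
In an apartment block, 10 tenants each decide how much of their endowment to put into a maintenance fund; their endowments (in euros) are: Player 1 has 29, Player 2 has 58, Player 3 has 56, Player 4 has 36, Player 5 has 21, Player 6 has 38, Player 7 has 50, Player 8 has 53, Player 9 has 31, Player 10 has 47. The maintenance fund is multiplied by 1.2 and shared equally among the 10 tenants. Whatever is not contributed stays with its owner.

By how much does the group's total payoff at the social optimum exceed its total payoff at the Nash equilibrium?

83.80 euros

The private return per contributed unit is 1.2/10 = 0.1200 < 1 for every player regardless of endowment, so the Nash equilibrium is zero contribution and the group total is Σ E_j = 29 + 58 + 56 + 36 + 21 + 38 + 50 + 53 + 31 + 47 = 419.
Each contributed unit returns 1.200 to the group, so the social optimum is full contribution by everyone: group total = 1.200 × 419 = 502.80.
Efficiency loss = (1.200 − 1) × 419 = 83.80.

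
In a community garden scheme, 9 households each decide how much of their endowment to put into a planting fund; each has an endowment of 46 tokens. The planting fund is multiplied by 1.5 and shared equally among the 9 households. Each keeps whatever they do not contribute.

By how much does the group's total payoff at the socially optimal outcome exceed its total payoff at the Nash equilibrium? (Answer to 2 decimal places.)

Each contributed unit returns 1.5/9 = 0.1667 to its contributor — below 1 — so contributing 0 is dominant for every player. At the Nash equilibrium everyone keeps their 46, and the group total is 9 × 46 = 414.
Each contributed unit returns 1.500 to the group as a whole (0.1667 to each of 9 players), which exceeds 1, so the social optimum is full contribution: group total = 1.500 × 414 = 621.00.
Efficiency loss = 621.00 − 414 = 207.00.

207.00 tokens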